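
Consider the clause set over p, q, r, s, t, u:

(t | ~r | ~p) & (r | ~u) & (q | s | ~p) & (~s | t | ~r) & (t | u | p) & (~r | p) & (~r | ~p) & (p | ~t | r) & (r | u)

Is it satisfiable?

Unsatisfiable

Suppose r = 1.
(p) alone gives p = 1.
But (~p) is also a unit clause — contradiction.
Undo r and try r = 0.
(~u) alone gives u = 0.
But (u) is also a unit clause — contradiction.
Neither r = 1 nor r = 0 works.
No assignment satisfies every clause.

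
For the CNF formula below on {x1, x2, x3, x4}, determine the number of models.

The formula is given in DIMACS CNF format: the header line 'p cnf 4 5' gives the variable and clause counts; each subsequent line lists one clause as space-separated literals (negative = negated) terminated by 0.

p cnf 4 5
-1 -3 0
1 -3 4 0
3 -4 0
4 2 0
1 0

1

There are 2^4 = 16 truth assignments over (x1, x2, x3, x4).
Check each against the 5 clauses (columns in the order x1, x2, x3, x4):
  F F F F  ✗ fails (x4 ∨ x2)
  F F F T  ✗ fails (x3 ∨ ¬x4)
  F F T F  ✗ fails (x1 ∨ ¬x3 ∨ x4)
  F F T T  ✗ fails (x1)
  F T F F  ✗ fails (x1)
  F T F T  ✗ fails (x3 ∨ ¬x4)
  F T T F  ✗ fails (x1 ∨ ¬x3 ∨ x4)
  F T T T  ✗ fails (x1)
  T F F F  ✗ fails (x4 ∨ x2)
  T F F T  ✗ fails (x3 ∨ ¬x4)
  T F T F  ✗ fails (¬x1 ∨ ¬x3)
  T F T T  ✗ fails (¬x1 ∨ ¬x3)
  T T F F  ✓ satisfies all
  T T F T  ✗ fails (x3 ∨ ¬x4)
  T T T F  ✗ fails (¬x1 ∨ ¬x3)
  T T T T  ✗ fails (¬x1 ∨ ¬x3)
1 of the 16 rows is a model.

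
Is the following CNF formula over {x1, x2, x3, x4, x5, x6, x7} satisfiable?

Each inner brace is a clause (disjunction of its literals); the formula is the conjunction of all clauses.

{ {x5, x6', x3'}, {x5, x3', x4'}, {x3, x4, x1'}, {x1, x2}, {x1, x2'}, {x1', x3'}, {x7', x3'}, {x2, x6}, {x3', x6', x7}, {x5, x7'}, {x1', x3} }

No

Try x1 = 1.
The clause (x3') is unit, so x3 = 0.
That conflicts with the unit clause (x3).
That branch fails; take x1 = 0 instead.
The clause (x2) is unit, so x2 = 1.
That conflicts with the unit clause (x2').
Either choice for x1 ends in contradiction.
No assignment satisfies every clause.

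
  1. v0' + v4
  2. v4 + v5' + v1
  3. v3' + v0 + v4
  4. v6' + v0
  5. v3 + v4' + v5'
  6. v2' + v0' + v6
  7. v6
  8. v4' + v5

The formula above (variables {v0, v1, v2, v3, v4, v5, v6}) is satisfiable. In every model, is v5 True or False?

True

Suppose v5 = 0.
The clause (v6) is unit, so v6 = 1.
The clause (v0) is unit, so v0 = 1.
The clause (v4) is unit, so v4 = 1.
Now (v4') is unsatisfied and unit — conflict.
So every satisfying assignment has v5 = True.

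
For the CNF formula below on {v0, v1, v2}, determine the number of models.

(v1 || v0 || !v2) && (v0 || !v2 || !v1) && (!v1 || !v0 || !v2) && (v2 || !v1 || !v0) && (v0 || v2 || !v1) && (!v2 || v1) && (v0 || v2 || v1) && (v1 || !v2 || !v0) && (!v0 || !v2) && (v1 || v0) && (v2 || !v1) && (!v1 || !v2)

There are 2^3 = 8 truth assignments over (v0, v1, v2).
Check each against the 12 clauses (columns in the order v0, v1, v2):
  F F F  ✗ fails (v0 || v2 || v1)
  F F T  ✗ fails (v1 || v0 || !v2)
  F T F  ✗ fails (v0 || v2 || !v1)
  F T T  ✗ fails (v0 || !v2 || !v1)
  T F F  ✓ satisfies all
  T F T  ✗ fails (!v2 || v1)
  T T F  ✗ fails (v2 || !v1 || !v0)
  T T T  ✗ fails (!v1 || !v0 || !v2)
1 of the 8 rows is a model.

1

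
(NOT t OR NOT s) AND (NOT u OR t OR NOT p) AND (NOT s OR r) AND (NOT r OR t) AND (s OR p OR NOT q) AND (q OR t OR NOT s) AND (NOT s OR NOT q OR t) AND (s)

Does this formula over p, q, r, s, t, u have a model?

Unsatisfiable

The clause (s) is unit, so s = true.
The clause (NOT t) is unit, so t = false.
The clause (r) is unit, so r = true.
But (NOT r) is also a unit clause — contradiction.
No assignment satisfies every clause.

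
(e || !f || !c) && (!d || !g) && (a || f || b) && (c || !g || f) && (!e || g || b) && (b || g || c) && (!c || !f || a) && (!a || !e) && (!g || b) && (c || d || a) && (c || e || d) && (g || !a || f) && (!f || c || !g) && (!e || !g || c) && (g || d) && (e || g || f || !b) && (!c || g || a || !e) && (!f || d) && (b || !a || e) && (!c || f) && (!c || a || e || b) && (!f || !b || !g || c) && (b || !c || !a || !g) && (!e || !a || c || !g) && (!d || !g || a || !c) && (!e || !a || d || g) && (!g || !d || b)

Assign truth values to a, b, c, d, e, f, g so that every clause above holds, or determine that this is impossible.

Try d = true.
(!g) alone gives g = false.
Try e = true.
(b) alone gives b = true.
(!a) alone gives a = false.
(!c) alone gives c = false.
No clause remains; f is free.

a ↦ false; b ↦ true; c ↦ false; d ↦ true; e ↦ true; f ↦ true; g ↦ false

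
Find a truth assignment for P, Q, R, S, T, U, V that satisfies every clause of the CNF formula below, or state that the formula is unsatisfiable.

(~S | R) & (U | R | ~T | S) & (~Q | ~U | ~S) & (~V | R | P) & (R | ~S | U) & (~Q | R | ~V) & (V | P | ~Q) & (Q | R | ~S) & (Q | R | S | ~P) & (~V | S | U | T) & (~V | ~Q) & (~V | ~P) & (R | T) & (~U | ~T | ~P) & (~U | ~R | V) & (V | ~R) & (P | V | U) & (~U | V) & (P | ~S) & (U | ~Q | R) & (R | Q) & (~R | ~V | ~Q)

P: 0; Q: 0; R: 1; S: 0; T: 1; U: 1; V: 1

Suppose S = 0.
Suppose V = 1.
(~Q) alone gives Q = 0.
(~P) alone gives P = 0.
(R) alone gives R = 1.
Suppose U = 1.
No clause remains; T is free.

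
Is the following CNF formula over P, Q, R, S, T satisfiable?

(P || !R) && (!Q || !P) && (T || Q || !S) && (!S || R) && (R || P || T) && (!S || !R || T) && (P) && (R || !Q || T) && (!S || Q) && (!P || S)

Unit clause (P) forces P = true.
Unit clause (!Q) forces Q = false.
Unit clause (!S) forces S = false.
That conflicts with the unit clause (S).
No assignment satisfies every clause.

Unsatisfiable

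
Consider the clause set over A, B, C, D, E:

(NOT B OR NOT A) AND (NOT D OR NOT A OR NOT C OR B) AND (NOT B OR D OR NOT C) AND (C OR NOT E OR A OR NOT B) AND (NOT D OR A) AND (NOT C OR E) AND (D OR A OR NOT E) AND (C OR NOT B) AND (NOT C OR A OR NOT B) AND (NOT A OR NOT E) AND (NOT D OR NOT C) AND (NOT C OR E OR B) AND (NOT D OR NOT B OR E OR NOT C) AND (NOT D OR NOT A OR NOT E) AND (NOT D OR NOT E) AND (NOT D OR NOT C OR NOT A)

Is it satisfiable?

Branch on B: set B = false.
Branch on D: set D = false.
Branch on C: set C = false.
Branch on A: set A = false.
Unit clause (NOT E) forces E = false.
Every clause now holds.
A satisfying assignment: A ↦ false; B ↦ false; C ↦ false; D ↦ false; E ↦ false.

Yes, satisfiable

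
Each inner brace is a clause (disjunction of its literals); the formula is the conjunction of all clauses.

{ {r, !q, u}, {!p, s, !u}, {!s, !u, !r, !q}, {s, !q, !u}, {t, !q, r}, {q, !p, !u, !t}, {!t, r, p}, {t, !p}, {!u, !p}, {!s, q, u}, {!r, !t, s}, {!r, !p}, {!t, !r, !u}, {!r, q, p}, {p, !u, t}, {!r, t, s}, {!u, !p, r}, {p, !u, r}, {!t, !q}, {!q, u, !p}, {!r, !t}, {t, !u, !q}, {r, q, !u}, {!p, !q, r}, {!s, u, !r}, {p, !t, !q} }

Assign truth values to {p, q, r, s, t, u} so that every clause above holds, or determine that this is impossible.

Branch on t: set t = true.
The clause (!q) is unit, so q = false.
The clause (!r) is unit, so r = false.
The clause (p) is unit, so p = true.
The clause (!u) is unit, so u = false.
The clause (!s) is unit, so s = false.
All clauses are satisfied.

p: true,  q: false,  r: false,  s: false,  t: true,  u: false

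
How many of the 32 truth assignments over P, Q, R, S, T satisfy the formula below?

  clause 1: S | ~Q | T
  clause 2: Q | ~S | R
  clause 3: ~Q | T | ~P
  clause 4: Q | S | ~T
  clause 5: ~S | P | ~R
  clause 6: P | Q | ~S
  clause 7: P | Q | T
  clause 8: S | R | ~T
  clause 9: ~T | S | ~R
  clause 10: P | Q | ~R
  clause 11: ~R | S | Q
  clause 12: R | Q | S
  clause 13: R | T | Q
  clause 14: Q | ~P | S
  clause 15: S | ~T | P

There are 2^5 = 32 truth assignments over (P, Q, R, S, T).
Split on Q. With Q = 1, the clauses containing Q are satisfied and ~Q drops from the rest; 4 of the 2^4 = 16 assignments to the other variables satisfy what remains.
With Q = 0, by the same count on the reduced clause set, 2 assignments work.
Total: 4 + 2 = 6.

6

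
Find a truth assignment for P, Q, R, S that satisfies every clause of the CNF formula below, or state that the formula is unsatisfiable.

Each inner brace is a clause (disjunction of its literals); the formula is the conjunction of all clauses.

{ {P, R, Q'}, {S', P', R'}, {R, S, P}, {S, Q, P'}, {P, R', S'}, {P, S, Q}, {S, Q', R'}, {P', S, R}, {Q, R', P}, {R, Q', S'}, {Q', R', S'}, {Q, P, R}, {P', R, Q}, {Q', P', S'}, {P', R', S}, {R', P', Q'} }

UNSATISFIABLE

Case P = 1:
Case S = 0:
The clause (Q) is unit, so Q = 1.
The clause (R') is unit, so R = 0.
But (R) is also a unit clause — contradiction.
Backtrack on S: now try S = 1.
The clause (R') is unit, so R = 0.
The clause (Q') is unit, so Q = 0.
But (Q) is also a unit clause — contradiction.
Both values of S lead to a conflict.
Backtrack on P: now try P = 0.
Case R = 1:
The clause (S') is unit, so S = 0.
The clause (Q) is unit, so Q = 1.
But (Q') is also a unit clause — contradiction.
Backtrack on R: now try R = 0.
The clause (Q') is unit, so Q = 0.
But (Q) is also a unit clause — contradiction.
Both values of R lead to a conflict.
Both values of P lead to a conflict.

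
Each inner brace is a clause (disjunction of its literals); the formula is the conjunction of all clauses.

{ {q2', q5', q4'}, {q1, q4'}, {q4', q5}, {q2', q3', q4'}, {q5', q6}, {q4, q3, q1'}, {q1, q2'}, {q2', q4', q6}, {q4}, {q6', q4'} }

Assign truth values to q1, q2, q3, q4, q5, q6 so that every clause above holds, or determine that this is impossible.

UNSATISFIABLE

The clause (q4) is unit, so q4 = 1.
The clause (q1) is unit, so q1 = 1.
The clause (q5) is unit, so q5 = 1.
The clause (q2') is unit, so q2 = 0.
The clause (q6) is unit, so q6 = 1.
That conflicts with the unit clause (q6').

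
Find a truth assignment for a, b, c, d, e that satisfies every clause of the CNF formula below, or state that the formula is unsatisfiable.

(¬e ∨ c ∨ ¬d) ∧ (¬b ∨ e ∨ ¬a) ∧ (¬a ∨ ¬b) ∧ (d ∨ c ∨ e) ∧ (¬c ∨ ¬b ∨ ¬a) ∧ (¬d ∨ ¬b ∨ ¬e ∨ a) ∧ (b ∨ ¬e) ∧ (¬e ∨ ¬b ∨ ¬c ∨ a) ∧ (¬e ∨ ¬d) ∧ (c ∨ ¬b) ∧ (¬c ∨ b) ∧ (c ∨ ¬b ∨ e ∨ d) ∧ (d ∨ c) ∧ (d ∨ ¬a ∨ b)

Suppose a = False.
Suppose b = False.
Unit clause (¬e) forces e = False.
Unit clause (¬c) forces c = False.
Unit clause (d) forces d = True.
All clauses are satisfied.

a ↦ False, b ↦ False, c ↦ False, d ↦ True, e ↦ False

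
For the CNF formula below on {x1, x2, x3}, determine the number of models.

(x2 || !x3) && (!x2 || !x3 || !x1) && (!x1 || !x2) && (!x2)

2

There are 2^3 = 8 truth assignments over (x1, x2, x3).
Check each against the 4 clauses (columns in the order x1, x2, x3):
  F F F  ✓ satisfies all
  F F T  ✗ fails (x2 || !x3)
  F T F  ✗ fails (!x2)
  F T T  ✗ fails (!x2)
  T F F  ✓ satisfies all
  T F T  ✗ fails (x2 || !x3)
  T T F  ✗ fails (!x1 || !x2)
  T T T  ✗ fails (!x2 || !x3 || !x1)
2 of the 8 rows are models.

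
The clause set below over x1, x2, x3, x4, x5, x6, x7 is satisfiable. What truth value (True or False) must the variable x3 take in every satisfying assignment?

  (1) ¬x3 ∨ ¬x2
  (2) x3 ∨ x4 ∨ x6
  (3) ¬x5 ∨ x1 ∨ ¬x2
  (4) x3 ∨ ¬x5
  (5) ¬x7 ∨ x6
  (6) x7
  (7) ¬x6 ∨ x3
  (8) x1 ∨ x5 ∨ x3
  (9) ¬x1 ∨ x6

True

Suppose x3 = False.
The clause (¬x5) is unit, so x5 = False.
The clause (x7) is unit, so x7 = True.
The clause (x6) is unit, so x6 = True.
Now (¬x6) is unsatisfied and unit — conflict.
So every satisfying assignment has x3 = True.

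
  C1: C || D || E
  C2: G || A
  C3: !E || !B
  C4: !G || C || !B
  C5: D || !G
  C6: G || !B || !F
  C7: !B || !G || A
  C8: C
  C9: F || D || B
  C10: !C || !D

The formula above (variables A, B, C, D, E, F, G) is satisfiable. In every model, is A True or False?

Suppose A = false.
Unit clause (G) forces G = true.
Unit clause (D) forces D = true.
Unit clause (!B) forces B = false.
Unit clause (C) forces C = true.
That conflicts with the unit clause (!C).
So every satisfying assignment has A = True.

True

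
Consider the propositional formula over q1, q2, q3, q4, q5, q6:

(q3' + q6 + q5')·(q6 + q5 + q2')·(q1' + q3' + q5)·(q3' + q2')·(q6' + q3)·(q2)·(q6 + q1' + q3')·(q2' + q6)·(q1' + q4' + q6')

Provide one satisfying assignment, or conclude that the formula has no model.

The clause (q2) is unit, so q2 = 1.
The clause (q3') is unit, so q3 = 0.
The clause (q6') is unit, so q6 = 0.
Now (q6) is unsatisfied and unit — conflict.

UNSATISFIABLE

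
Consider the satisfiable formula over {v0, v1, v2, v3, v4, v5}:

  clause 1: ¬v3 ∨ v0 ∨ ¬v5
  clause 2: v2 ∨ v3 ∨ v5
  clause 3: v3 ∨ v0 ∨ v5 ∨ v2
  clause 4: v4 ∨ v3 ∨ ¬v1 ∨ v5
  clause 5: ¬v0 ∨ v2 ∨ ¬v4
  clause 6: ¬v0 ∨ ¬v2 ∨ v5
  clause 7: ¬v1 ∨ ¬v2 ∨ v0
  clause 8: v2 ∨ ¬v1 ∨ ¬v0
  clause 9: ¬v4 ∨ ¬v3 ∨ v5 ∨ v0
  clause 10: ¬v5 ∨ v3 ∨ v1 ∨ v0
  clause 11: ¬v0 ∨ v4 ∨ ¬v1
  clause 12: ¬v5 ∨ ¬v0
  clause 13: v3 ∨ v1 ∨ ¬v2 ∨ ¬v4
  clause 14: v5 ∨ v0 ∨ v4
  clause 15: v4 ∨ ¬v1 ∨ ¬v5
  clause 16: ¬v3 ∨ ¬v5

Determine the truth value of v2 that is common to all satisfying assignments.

Suppose v2 = True.
Suppose v0 = False.
(¬v1) alone gives v1 = False.
Suppose v3 = False.
(¬v5) alone gives v5 = False.
(¬v4) alone gives v4 = False.
That conflicts with the unit clause (v4).
Undo v3 and try v3 = True.
(¬v5) alone gives v5 = False.
(¬v4) alone gives v4 = False.
That conflicts with the unit clause (v4).
Either choice for v3 ends in contradiction.
Undo v0 and try v0 = True.
(v5) alone gives v5 = True.
That conflicts with the unit clause (¬v5).
Either choice for v0 ends in contradiction.
So every satisfying assignment has v2 = False.

False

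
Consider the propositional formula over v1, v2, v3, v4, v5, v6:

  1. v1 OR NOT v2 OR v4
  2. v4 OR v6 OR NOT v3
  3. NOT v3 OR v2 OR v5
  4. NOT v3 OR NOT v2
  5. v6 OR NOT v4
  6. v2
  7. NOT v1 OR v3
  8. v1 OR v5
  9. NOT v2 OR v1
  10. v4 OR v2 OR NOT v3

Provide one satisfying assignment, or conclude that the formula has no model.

(v2) alone gives v2 = true.
(NOT v3) alone gives v3 = false.
(NOT v1) alone gives v1 = false.
But (v1) is also a unit clause — contradiction.

UNSATISFIABLE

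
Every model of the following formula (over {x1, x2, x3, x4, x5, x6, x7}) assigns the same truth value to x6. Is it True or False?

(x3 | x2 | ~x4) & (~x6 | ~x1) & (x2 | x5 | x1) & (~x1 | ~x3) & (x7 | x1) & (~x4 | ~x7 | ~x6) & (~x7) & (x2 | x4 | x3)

Suppose x6 = 1.
Unit clause (~x1) forces x1 = 0.
Unit clause (x7) forces x7 = 1.
That conflicts with the unit clause (~x7).
So every satisfying assignment has x6 = False.

False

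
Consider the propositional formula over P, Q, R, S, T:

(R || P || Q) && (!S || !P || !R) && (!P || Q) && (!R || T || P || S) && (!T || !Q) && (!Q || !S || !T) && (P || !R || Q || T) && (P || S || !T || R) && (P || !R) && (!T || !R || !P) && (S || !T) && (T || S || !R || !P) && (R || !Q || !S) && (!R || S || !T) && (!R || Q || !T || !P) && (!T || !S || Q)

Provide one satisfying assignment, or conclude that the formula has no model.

P ↦ false, Q ↦ true, R ↦ false, S ↦ false, T ↦ false

Case P = false:
From the singleton clause (!R), R = false.
From the singleton clause (Q), Q = true.
From the singleton clause (!T), T = false.
From the singleton clause (!S), S = false.
Every clause now holds.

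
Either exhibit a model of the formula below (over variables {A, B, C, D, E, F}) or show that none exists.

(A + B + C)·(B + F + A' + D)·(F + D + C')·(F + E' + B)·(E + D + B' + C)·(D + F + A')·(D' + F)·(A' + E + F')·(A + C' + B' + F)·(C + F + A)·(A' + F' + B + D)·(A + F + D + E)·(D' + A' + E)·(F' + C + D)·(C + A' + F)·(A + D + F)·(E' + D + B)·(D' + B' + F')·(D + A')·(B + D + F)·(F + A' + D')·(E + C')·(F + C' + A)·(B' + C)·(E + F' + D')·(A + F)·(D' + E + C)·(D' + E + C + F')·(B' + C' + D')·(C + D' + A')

Case D = 1:
From the singleton clause (F), F = 1.
From the singleton clause (B'), B = 0.
From the singleton clause (E), E = 1.
Case A = 1:
From the singleton clause (C), C = 1.
All clauses are satisfied.

A ↦ 1, B ↦ 0, C ↦ 1, D ↦ 1, E ↦ 1, F ↦ 1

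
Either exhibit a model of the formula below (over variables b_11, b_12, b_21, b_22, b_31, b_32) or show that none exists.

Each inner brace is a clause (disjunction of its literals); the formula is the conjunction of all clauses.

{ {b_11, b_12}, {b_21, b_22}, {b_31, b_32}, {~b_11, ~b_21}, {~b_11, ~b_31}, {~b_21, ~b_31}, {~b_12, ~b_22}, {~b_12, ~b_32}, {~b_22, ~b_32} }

Try b_11 = 1.
(~b_21) alone gives b_21 = 0.
(b_22) alone gives b_22 = 1.
(~b_31) alone gives b_31 = 0.
(b_32) alone gives b_32 = 1.
But (~b_32) is also a unit clause — contradiction.
Undo b_11 and try b_11 = 0.
(b_12) alone gives b_12 = 1.
(~b_22) alone gives b_22 = 0.
(b_21) alone gives b_21 = 1.
(~b_31) alone gives b_31 = 0.
(b_32) alone gives b_32 = 1.
But (~b_32) is also a unit clause — contradiction.
Either choice for b_11 ends in contradiction.

UNSATISFIABLE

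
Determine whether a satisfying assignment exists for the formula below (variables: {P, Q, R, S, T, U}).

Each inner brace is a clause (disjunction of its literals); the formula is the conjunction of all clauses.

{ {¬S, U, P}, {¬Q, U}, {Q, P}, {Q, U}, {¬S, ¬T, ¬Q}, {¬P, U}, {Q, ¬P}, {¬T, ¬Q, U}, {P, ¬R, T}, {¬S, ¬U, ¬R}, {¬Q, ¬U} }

Case Q = False:
Unit clause (P) forces P = True.
Now (¬P) is unsatisfied and unit — conflict.
So Q must be the other value — set Q = True.
Unit clause (U) forces U = True.
Now (¬U) is unsatisfied and unit — conflict.
Both values of Q lead to a conflict.
No assignment satisfies every clause.

Unsatisfiable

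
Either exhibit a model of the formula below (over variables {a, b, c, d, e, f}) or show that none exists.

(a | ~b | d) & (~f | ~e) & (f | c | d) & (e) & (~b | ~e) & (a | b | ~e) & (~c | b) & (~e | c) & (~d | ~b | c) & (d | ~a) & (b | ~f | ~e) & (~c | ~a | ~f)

UNSATISFIABLE

The clause (e) is unit, so e = 1.
The clause (~f) is unit, so f = 0.
The clause (~b) is unit, so b = 0.
The clause (a) is unit, so a = 1.
The clause (~c) is unit, so c = 0.
But (c) is also a unit clause — contradiction.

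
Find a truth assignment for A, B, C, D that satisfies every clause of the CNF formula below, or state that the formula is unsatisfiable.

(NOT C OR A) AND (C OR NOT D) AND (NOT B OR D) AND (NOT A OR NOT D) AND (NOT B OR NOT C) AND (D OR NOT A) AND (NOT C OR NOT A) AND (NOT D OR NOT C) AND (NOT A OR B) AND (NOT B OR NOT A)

A=false, B=false, C=false, D=false

Try C = false.
Unit clause (NOT D) forces D = false.
Unit clause (NOT B) forces B = false.
Unit clause (NOT A) forces A = false.
This assignment satisfies each clause.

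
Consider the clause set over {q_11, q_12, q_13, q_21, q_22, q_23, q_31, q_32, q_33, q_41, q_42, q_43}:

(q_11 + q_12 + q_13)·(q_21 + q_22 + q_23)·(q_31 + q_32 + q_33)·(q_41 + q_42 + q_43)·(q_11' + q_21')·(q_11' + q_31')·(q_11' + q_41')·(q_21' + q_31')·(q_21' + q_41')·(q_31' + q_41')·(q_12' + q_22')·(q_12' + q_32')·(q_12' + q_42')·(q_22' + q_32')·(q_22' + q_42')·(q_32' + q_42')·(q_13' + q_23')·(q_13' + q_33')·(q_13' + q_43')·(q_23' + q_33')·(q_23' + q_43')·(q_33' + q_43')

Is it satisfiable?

No, unsatisfiable

Branch on q_11: set q_11 = 0.
Branch on q_12: set q_12 = 1.
Unit clause (q_22') forces q_22 = 0.
Unit clause (q_32') forces q_32 = 0.
Unit clause (q_42') forces q_42 = 0.
Branch on q_21: set q_21 = 1.
Unit clause (q_31') forces q_31 = 0.
Unit clause (q_33) forces q_33 = 1.
Unit clause (q_41') forces q_41 = 0.
Unit clause (q_43) forces q_43 = 1.
But (q_43') is also a unit clause — contradiction.
So q_21 must be the other value — set q_21 = 0.
Unit clause (q_23) forces q_23 = 1.
Unit clause (q_13') forces q_13 = 0.
Unit clause (q_33') forces q_33 = 0.
Unit clause (q_31) forces q_31 = 1.
Unit clause (q_41') forces q_41 = 0.
Unit clause (q_43) forces q_43 = 1.
But (q_43') is also a unit clause — contradiction.
Either choice for q_21 ends in contradiction.
So q_12 must be the other value — set q_12 = 0.
Unit clause (q_13) forces q_13 = 1.
Unit clause (q_23') forces q_23 = 0.
Unit clause (q_33') forces q_33 = 0.
Unit clause (q_43') forces q_43 = 0.
Branch on q_21: set q_21 = 1.
Unit clause (q_31') forces q_31 = 0.
Unit clause (q_32) forces q_32 = 1.
Unit clause (q_41') forces q_41 = 0.
Unit clause (q_42) forces q_42 = 1.
But (q_42') is also a unit clause — contradiction.
So q_21 must be the other value — set q_21 = 0.
Unit clause (q_22) forces q_22 = 1.
Unit clause (q_32') forces q_32 = 0.
Unit clause (q_31) forces q_31 = 1.
Unit clause (q_41') forces q_41 = 0.
Unit clause (q_42) forces q_42 = 1.
But (q_42') is also a unit clause — contradiction.
Either choice for q_21 ends in contradiction.
Either choice for q_12 ends in contradiction.
So q_11 must be the other value — set q_11 = 1.
Unit clause (q_21') forces q_21 = 0.
Unit clause (q_31') forces q_31 = 0.
Unit clause (q_41') forces q_41 = 0.
Branch on q_22: set q_22 = 1.
Unit clause (q_12') forces q_12 = 0.
Unit clause (q_32') forces q_32 = 0.
Unit clause (q_33) forces q_33 = 1.
Unit clause (q_42') forces q_42 = 0.
Unit clause (q_43) forces q_43 = 1.
But (q_43') is also a unit clause — contradiction.
So q_22 must be the other value — set q_22 = 0.
Unit clause (q_23) forces q_23 = 1.
Unit clause (q_13') forces q_13 = 0.
Unit clause (q_33') forces q_33 = 0.
Unit clause (q_32) forces q_32 = 1.
Unit clause (q_12') forces q_12 = 0.
Unit clause (q_42') forces q_42 = 0.
Unit clause (q_43) forces q_43 = 1.
But (q_43') is also a unit clause — contradiction.
Either choice for q_22 ends in contradiction.
Either choice for q_11 ends in contradiction.
No assignment satisfies every clause.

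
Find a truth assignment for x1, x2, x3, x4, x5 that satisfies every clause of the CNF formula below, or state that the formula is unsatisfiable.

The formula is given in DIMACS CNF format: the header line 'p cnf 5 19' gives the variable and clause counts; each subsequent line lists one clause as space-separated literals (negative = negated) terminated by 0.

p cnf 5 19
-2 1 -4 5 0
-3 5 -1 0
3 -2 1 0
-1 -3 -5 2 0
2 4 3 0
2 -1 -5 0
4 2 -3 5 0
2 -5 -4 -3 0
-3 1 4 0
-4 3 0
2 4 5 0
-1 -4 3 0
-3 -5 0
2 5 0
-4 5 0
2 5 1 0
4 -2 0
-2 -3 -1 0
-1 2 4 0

UNSATISFIABLE

Try x4 = False.
(¬x2) alone gives x2 = False.
(x3) alone gives x3 = True.
(x5) alone gives x5 = True.
But (¬x5) is also a unit clause — contradiction.
So x4 must be the other value — set x4 = True.
(x3) alone gives x3 = True.
(¬x5) alone gives x5 = False.
But (x5) is also a unit clause — contradiction.
Neither x4 = True nor x4 = False works.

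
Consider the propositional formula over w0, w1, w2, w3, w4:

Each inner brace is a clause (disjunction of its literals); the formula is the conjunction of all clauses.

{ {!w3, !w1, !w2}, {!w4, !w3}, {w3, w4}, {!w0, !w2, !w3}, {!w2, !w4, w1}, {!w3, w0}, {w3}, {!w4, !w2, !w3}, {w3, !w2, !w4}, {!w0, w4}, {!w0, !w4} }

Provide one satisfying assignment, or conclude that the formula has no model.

(w3) alone gives w3 = true.
(!w4) alone gives w4 = false.
(w0) alone gives w0 = true.
That conflicts with the unit clause (!w0).

UNSATISFIABLE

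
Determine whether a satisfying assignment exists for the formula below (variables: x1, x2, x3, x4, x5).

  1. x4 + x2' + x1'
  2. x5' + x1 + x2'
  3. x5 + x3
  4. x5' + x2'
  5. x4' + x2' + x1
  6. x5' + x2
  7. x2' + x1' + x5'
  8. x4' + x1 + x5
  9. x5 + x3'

Branch on x5: set x5 = 1.
The clause (x2') is unit, so x2 = 0.
But (x2) is also a unit clause — contradiction.
Backtrack on x5: now try x5 = 0.
The clause (x3) is unit, so x3 = 1.
But (x3') is also a unit clause — contradiction.
Both values of x5 lead to a conflict.
No assignment satisfies every clause.

No, unsatisfiable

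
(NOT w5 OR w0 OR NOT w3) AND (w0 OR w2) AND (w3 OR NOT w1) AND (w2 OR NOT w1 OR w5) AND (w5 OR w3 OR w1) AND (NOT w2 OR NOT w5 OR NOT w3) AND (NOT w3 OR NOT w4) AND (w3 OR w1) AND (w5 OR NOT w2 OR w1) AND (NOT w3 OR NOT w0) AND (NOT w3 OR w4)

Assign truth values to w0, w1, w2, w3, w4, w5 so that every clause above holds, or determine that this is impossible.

UNSATISFIABLE

Suppose w0 = true.
From the singleton clause (NOT w3), w3 = false.
From the singleton clause (NOT w1), w1 = false.
But (w1) is also a unit clause — contradiction.
So w0 must be the other value — set w0 = false.
From the singleton clause (w2), w2 = true.
Suppose w5 = false.
From the singleton clause (w1), w1 = true.
From the singleton clause (w3), w3 = true.
From the singleton clause (NOT w4), w4 = false.
But (w4) is also a unit clause — contradiction.
So w5 must be the other value — set w5 = true.
From the singleton clause (NOT w3), w3 = false.
From the singleton clause (NOT w1), w1 = false.
But (w1) is also a unit clause — contradiction.
Either choice for w5 ends in contradiction.
Either choice for w0 ends in contradiction.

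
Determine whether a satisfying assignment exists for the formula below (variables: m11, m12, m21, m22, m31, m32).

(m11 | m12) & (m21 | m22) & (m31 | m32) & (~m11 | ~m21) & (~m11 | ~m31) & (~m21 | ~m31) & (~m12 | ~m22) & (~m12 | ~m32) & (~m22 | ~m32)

No, unsatisfiable

Try m11 = 1.
(~m21) alone gives m21 = 0.
(m22) alone gives m22 = 1.
(~m31) alone gives m31 = 0.
(m32) alone gives m32 = 1.
Now (~m32) is unsatisfied and unit — conflict.
So m11 must be the other value — set m11 = 0.
(m12) alone gives m12 = 1.
(~m22) alone gives m22 = 0.
(m21) alone gives m21 = 1.
(~m31) alone gives m31 = 0.
(m32) alone gives m32 = 1.
Now (~m32) is unsatisfied and unit — conflict.
Neither m11 = 1 nor m11 = 0 works.
No assignment satisfies every clause.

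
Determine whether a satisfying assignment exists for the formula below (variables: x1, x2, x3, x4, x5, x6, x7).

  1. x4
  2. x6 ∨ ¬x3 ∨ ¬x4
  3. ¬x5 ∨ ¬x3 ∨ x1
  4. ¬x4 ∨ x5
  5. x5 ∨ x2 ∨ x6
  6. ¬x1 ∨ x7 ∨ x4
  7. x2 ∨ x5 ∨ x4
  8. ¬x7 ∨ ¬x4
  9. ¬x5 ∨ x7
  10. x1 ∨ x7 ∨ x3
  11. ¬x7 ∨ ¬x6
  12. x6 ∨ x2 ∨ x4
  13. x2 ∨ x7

The clause (x4) is unit, so x4 = True.
The clause (x5) is unit, so x5 = True.
The clause (¬x7) is unit, so x7 = False.
Now (x7) is unsatisfied and unit — conflict.
No assignment satisfies every clause.

No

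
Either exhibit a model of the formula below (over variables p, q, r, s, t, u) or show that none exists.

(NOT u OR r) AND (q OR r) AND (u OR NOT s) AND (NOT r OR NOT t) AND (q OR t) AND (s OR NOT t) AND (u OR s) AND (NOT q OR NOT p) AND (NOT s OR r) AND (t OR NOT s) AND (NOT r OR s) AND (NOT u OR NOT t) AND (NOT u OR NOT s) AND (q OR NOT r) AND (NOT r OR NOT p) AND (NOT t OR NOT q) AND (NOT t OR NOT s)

Case u = false:
From the singleton clause (NOT s), s = false.
Now (s) is unsatisfied and unit — conflict.
Backtrack on u: now try u = true.
From the singleton clause (r), r = true.
From the singleton clause (NOT t), t = false.
From the singleton clause (q), q = true.
From the singleton clause (NOT p), p = false.
From the singleton clause (NOT s), s = false.
Now (s) is unsatisfied and unit — conflict.
Neither u = true nor u = false works.

UNSATISFIABLE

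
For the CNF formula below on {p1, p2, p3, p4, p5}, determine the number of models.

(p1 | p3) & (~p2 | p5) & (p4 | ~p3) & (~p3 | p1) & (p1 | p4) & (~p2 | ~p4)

There are 2^5 = 32 truth assignments over (p1, p2, p3, p4, p5).
Split on p4. With p4 = 1, the clauses containing p4 are satisfied and ~p4 drops from the rest; 4 of the 2^4 = 16 assignments to the other variables satisfy what remains.
With p4 = 0, by the same count on the reduced clause set, 3 assignments work.
(One model: p1=T, p2=F, p3=F, p4=F, p5=F.)
Total: 4 + 3 = 7.

7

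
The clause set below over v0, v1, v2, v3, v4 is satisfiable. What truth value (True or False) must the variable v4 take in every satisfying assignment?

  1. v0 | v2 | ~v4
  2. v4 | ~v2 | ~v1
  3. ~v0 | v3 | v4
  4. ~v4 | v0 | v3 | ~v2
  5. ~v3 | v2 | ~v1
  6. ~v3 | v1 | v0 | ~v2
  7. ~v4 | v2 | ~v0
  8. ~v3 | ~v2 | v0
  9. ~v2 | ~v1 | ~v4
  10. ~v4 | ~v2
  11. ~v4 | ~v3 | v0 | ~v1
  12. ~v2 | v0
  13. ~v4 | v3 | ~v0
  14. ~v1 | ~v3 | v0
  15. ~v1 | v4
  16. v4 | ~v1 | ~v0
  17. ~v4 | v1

Suppose v4 = 1.
Unit clause (~v2) forces v2 = 0.
Unit clause (v0) forces v0 = 1.
Now (~v0) is unsatisfied and unit — conflict.
So every satisfying assignment has v4 = False.

False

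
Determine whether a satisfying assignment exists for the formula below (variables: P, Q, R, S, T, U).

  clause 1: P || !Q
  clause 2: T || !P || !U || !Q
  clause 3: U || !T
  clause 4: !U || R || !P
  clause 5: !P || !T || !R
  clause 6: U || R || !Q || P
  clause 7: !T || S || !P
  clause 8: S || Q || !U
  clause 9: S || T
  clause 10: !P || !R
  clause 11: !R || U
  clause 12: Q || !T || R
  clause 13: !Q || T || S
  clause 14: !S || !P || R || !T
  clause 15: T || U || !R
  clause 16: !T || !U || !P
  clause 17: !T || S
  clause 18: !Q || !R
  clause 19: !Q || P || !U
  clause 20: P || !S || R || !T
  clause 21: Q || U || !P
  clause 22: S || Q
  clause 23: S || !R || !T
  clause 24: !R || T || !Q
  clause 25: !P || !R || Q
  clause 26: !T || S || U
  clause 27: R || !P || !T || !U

Branch on P: set P = false.
Unit clause (!Q) forces Q = false.
Unit clause (S) forces S = true.
Branch on U: set U = false.
Unit clause (!T) forces T = false.
Unit clause (!R) forces R = false.
This assignment satisfies each clause.
A satisfying assignment: P=false; Q=false; R=false; S=true; T=false; U=false.

Yes, satisfiable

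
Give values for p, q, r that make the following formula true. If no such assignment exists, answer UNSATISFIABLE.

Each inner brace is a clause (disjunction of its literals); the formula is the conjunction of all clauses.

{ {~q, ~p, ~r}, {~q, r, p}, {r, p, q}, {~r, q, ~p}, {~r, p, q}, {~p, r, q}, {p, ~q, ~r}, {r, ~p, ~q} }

Branch on q: set q = 0.
Branch on r: set r = 1.
(~p) alone gives p = 0.
That conflicts with the unit clause (p).
So r must be the other value — set r = 0.
(p) alone gives p = 1.
That conflicts with the unit clause (~p).
Both values of r lead to a conflict.
So q must be the other value — set q = 1.
Branch on p: set p = 0.
(r) alone gives r = 1.
That conflicts with the unit clause (~r).
So p must be the other value — set p = 1.
(~r) alone gives r = 0.
That conflicts with the unit clause (r).
Both values of p lead to a conflict.
Both values of q lead to a conflict.

UNSATISFIABLE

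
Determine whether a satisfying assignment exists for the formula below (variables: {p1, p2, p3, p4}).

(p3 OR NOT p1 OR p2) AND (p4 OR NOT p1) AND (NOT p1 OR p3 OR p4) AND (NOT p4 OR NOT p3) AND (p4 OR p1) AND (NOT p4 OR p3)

No, unsatisfiable

Case p4 = true:
Unit clause (NOT p3) forces p3 = false.
That conflicts with the unit clause (p3).
So p4 must be the other value — set p4 = false.
Unit clause (NOT p1) forces p1 = false.
That conflicts with the unit clause (p1).
Either choice for p4 ends in contradiction.
No assignment satisfies every clause.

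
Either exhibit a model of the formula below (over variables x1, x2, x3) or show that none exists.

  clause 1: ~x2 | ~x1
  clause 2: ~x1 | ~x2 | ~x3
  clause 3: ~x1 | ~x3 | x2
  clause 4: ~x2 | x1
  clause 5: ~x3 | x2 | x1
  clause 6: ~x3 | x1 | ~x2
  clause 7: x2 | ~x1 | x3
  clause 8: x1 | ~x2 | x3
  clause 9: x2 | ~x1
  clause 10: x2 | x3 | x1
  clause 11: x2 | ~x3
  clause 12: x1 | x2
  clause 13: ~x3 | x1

UNSATISFIABLE

Try x2 = 0.
From the singleton clause (~x1), x1 = 0.
That conflicts with the unit clause (x1).
Backtrack on x2: now try x2 = 1.
From the singleton clause (~x1), x1 = 0.
That conflicts with the unit clause (x1).
Both values of x2 lead to a conflict.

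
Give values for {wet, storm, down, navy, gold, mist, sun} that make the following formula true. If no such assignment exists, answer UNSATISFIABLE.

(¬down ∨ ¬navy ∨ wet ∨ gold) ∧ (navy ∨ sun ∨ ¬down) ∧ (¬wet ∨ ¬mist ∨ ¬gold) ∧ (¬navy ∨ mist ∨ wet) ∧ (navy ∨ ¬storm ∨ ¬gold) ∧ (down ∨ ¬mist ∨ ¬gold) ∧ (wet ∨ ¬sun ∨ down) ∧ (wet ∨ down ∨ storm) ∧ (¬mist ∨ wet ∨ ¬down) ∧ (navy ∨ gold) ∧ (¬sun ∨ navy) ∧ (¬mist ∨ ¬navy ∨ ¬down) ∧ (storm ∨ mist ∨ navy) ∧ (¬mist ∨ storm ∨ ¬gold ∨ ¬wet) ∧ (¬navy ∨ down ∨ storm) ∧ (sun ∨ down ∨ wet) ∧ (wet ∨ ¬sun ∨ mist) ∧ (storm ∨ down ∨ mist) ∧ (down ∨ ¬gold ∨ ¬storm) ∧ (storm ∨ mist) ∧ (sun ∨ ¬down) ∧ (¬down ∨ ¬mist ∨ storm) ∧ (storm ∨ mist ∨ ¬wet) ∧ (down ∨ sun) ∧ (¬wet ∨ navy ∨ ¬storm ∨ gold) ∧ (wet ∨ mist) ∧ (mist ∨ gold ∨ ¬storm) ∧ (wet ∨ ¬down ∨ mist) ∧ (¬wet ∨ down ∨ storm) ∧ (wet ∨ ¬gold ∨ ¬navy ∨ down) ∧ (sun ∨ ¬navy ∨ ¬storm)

Try navy = True.
Try mist = False.
(wet) alone gives wet = True.
(storm) alone gives storm = True.
(gold) alone gives gold = True.
(down) alone gives down = True.
(sun) alone gives sun = True.
This assignment satisfies each clause.

wet=True,  storm=True,  down=True,  navy=True,  gold=True,  mist=False,  sun=True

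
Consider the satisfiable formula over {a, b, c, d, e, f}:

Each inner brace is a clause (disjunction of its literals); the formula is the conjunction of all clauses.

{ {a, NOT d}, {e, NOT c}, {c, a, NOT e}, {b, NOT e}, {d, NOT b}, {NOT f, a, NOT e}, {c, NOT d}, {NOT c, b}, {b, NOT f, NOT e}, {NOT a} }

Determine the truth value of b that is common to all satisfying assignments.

Suppose b = true.
(d) alone gives d = true.
(a) alone gives a = true.
But (NOT a) is also a unit clause — contradiction.
So every satisfying assignment has b = False.

False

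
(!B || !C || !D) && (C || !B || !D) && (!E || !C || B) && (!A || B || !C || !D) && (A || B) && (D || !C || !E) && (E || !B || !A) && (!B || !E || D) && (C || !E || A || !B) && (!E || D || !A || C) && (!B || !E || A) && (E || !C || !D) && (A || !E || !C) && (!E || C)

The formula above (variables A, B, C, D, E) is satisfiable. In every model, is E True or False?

Suppose E = true.
The clause (C) is unit, so C = true.
The clause (B) is unit, so B = true.
The clause (!D) is unit, so D = false.
Now (D) is unsatisfied and unit — conflict.
So every satisfying assignment has E = False.

False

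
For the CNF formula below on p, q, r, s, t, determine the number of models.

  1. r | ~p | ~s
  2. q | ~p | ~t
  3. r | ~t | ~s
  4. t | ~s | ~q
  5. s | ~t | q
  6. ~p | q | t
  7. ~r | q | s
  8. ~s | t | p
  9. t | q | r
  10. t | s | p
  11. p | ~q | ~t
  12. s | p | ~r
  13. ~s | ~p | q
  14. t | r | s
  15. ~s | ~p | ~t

There are 2^5 = 32 truth assignments over (p, q, r, s, t).
Split on s. With s = 1, the clauses containing s are satisfied and ~s drops from the rest; 1 of the 2^4 = 16 assignments to the other variables satisfy what remains.
With s = 0, by the same count on the reduced clause set, 3 assignments work.
(One model: p=F, q=F, r=T, s=T, t=T.)
Total: 1 + 3 = 4.

4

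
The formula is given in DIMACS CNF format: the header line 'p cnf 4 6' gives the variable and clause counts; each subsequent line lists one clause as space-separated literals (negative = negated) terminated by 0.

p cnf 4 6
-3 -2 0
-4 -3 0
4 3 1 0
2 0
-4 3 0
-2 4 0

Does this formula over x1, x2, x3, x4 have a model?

No, unsatisfiable

From the singleton clause (x2), x2 = True.
From the singleton clause (¬x3), x3 = False.
From the singleton clause (¬x4), x4 = False.
That conflicts with the unit clause (x4).
No assignment satisfies every clause.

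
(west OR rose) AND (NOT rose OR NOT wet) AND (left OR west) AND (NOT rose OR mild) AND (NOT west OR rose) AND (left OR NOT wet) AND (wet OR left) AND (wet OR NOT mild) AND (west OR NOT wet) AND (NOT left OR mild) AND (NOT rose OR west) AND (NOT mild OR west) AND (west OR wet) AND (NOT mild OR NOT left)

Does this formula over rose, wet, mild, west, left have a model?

Try west = true.
From the singleton clause (rose), rose = true.
From the singleton clause (NOT wet), wet = false.
From the singleton clause (mild), mild = true.
That conflicts with the unit clause (NOT mild).
Backtrack on west: now try west = false.
From the singleton clause (rose), rose = true.
That conflicts with the unit clause (NOT rose).
Both values of west lead to a conflict.
No assignment satisfies every clause.

No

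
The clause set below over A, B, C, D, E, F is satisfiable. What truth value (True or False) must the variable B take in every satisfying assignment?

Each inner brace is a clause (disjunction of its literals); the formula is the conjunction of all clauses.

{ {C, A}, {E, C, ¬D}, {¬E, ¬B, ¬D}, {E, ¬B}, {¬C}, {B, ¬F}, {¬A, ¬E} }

False

Suppose B = True.
(E) alone gives E = True.
(¬D) alone gives D = False.
(¬C) alone gives C = False.
(A) alone gives A = True.
That conflicts with the unit clause (¬A).
So every satisfying assignment has B = False.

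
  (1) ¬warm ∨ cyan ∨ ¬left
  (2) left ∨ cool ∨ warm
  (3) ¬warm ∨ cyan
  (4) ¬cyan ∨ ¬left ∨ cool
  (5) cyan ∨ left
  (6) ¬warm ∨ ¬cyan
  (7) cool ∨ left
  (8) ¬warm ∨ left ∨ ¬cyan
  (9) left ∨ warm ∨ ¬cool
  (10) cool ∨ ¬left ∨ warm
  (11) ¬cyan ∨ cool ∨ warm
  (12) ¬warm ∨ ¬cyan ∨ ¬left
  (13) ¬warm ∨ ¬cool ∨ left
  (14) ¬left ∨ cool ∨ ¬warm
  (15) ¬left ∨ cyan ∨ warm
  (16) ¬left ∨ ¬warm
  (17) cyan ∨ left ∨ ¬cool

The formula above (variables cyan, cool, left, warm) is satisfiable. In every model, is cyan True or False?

Suppose cyan = False.
The clause (¬warm) is unit, so warm = False.
The clause (left) is unit, so left = True.
Now (¬left) is unsatisfied and unit — conflict.
So every satisfying assignment has cyan = True.

True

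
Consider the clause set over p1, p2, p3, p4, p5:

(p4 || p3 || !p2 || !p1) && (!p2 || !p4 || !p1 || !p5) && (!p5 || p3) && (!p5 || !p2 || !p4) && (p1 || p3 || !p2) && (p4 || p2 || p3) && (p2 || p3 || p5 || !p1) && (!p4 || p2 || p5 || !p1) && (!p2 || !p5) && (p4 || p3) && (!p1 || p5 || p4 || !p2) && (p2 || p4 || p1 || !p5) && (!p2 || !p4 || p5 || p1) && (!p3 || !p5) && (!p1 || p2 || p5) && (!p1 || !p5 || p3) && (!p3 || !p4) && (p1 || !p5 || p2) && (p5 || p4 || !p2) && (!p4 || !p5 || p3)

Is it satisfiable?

Yes, satisfiable

Suppose p5 = false.
Suppose p4 = true.
(!p3) alone gives p3 = false.
Suppose p1 = false.
(!p2) alone gives p2 = false.
Every clause now holds.
A satisfying assignment: p1 ↦ false, p2 ↦ false, p3 ↦ false, p4 ↦ true, p5 ↦ false.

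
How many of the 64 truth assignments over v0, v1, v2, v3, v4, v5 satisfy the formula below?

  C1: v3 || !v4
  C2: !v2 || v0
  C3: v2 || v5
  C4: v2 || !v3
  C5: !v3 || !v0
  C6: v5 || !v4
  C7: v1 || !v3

8

There are 2^6 = 64 truth assignments over (v0, v1, v2, v3, v4, v5).
Split on v3. With v3 = true, the clauses containing v3 are satisfied and !v3 drops from the rest; 0 of the 2^5 = 32 assignments to the other variables satisfy what remains.
With v3 = false, by the same count on the reduced clause set, 8 assignments work.
(One model: v0=F, v1=F, v2=F, v3=F, v4=F, v5=T.)
Total: 0 + 8 = 8.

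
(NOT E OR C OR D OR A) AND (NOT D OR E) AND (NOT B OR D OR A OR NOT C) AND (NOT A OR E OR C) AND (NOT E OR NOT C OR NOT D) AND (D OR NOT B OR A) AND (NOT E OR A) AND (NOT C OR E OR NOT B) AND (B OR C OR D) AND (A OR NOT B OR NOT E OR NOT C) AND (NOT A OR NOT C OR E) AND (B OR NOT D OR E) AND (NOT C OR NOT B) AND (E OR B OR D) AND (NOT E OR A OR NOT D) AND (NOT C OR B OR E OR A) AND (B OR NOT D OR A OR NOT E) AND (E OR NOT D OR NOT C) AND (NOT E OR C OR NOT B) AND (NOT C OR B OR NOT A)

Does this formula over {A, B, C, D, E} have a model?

Satisfiable

Suppose D = true.
The clause (E) is unit, so E = true.
The clause (NOT C) is unit, so C = false.
The clause (A) is unit, so A = true.
The clause (NOT B) is unit, so B = false.
All clauses are satisfied.
A satisfying assignment: A ↦ true,  B ↦ false,  C ↦ false,  D ↦ true,  E ↦ true.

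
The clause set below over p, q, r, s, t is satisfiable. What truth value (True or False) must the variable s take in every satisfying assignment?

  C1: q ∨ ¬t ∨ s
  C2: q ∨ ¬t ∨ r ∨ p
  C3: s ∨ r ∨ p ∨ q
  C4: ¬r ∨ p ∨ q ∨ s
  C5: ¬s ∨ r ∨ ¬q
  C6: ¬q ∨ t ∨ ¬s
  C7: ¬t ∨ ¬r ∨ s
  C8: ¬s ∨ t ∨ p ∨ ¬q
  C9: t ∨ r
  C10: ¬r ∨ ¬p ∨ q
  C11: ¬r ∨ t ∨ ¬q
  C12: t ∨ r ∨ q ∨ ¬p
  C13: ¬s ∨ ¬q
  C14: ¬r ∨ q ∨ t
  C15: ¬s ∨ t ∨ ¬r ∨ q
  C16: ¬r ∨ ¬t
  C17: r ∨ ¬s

False

Suppose s = True.
From the singleton clause (¬q), q = False.
From the singleton clause (r), r = True.
From the singleton clause (¬p), p = False.
From the singleton clause (t), t = True.
But (¬t) is also a unit clause — contradiction.
So every satisfying assignment has s = False.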